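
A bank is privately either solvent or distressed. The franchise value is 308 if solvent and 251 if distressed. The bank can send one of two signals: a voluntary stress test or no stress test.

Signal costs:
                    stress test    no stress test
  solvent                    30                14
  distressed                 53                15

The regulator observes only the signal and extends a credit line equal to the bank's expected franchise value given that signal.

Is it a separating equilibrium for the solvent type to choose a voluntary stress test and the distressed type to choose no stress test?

Under separation the regulator infers type exactly: stress test → solvent (pays 308), no stress test → distressed (pays 251).
Solvent: stress test gives 308 − 30 = 278; no stress test gives 251 − 14 = 237. No deviation. ✓
Distressed: no stress test gives 251 − 15 = 236; stress test gives 308 − 53 = 255. Would deviate. ✗

No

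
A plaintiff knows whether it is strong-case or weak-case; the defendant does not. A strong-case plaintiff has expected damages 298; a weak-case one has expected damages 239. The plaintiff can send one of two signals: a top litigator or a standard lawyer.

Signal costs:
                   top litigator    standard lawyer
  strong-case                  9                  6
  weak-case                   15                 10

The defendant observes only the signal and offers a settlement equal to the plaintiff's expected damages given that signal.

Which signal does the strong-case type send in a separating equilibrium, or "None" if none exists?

None

Try strong-case → top litigator, weak-case → standard lawyer:
  Under separation the defendant infers type exactly: top litigator → strong-case (pays 298), standard lawyer → weak-case (pays 239).
  Strong-case: top litigator gives 298 − 9 = 289; standard lawyer gives 239 − 6 = 233. No deviation. ✓
  Weak-case: standard lawyer gives 239 − 10 = 229; top litigator gives 298 − 15 = 283. Would deviate. ✗
Try strong-case → standard lawyer, weak-case → top litigator:
  Under separation the defendant infers type exactly: standard lawyer → strong-case (pays 298), top litigator → weak-case (pays 239).
  Strong-case: standard lawyer gives 298 − 6 = 292; top litigator gives 239 − 9 = 230. No deviation. ✓
  Weak-case: top litigator gives 239 − 15 = 224; standard lawyer gives 298 − 10 = 288. Would deviate. ✗
Neither assignment is incentive-compatible.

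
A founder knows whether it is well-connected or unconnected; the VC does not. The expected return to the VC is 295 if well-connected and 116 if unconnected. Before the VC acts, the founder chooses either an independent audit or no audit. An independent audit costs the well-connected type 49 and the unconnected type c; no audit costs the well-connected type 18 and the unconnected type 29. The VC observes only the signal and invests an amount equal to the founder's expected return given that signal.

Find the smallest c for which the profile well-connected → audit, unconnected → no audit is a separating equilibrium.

Under separation: audit → well-connected (pays 295); no audit → unconnected (pays 116).
Well-connected: 295 − 49 = 246 ≥ 116 − 18 = 98. Holds regardless of c. ✓
Unconnected: 116 − 29 ≥ 295 − c, so c ≥ 295 − 87 = 208.

208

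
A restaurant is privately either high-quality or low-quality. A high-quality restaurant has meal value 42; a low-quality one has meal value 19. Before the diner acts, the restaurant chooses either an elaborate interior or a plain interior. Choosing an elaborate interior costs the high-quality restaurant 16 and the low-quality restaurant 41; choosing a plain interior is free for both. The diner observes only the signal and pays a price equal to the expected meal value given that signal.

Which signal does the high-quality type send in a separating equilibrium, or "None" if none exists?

elaborate interior

Try high-quality → elaborate interior, low-quality → plain interior:
  If types separate, elaborate interior earns payment 42 and plain interior earns 19.
  High-quality: elaborate interior gives 42 − 16 = 26; plain interior gives 19 − 0 = 19. No deviation. ✓
  Low-quality: plain interior gives 19 − 0 = 19; elaborate interior gives 42 − 41 = 1. No deviation. ✓
Both hold — the high-quality type sends elaborate interior.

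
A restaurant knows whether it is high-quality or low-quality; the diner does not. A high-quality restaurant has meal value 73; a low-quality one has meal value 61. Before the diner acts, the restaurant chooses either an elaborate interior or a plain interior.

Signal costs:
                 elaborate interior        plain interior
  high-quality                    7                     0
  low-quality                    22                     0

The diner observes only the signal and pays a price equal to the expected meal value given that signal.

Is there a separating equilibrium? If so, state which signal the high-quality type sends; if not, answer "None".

elaborate interior

Try high-quality → elaborate interior, low-quality → plain interior:
  If types separate, elaborate interior earns payment 73 and plain interior earns 61.
  High-quality: elaborate interior gives 73 − 7 = 66; plain interior gives 61 − 0 = 61. No deviation. ✓
  Low-quality: plain interior gives 61 − 0 = 61; elaborate interior gives 73 − 22 = 51. No deviation. ✓
Both hold — the high-quality type sends elaborate interior.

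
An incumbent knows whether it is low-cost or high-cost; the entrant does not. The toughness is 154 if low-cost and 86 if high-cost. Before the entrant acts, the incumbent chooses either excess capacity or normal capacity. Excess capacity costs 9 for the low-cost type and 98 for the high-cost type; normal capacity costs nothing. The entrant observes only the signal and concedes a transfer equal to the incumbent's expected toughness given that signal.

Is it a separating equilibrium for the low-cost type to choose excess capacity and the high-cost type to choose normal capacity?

If types separate, excess capacity earns payment 154 and normal capacity earns 86.
Low-cost: excess capacity gives 154 − 9 = 145; normal capacity gives 86 − 0 = 86. No deviation. ✓
High-cost: normal capacity gives 86 − 0 = 86; excess capacity gives 154 − 98 = 56. No deviation. ✓
Both incentive constraints hold.

Yes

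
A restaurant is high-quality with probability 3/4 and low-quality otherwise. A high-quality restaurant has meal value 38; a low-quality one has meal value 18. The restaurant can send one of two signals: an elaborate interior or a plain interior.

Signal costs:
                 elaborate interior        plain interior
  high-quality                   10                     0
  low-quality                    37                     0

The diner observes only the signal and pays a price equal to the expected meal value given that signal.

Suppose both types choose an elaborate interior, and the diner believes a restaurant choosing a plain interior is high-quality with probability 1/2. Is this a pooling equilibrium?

No

On the equilibrium path (elaborate interior) the diner holds the prior 3/4 and pays 3/4·38 + 1/4·18 = 33. Off-path (plain interior) belief 1/2 gives 1/2·38 + 1/2·18 = 28.
High-quality: elaborate interior gives 33 − 10 = 23; plain interior gives 28 − 0 = 28. Deviates. ✗
Low-quality: elaborate interior gives 33 − 37 = -4; plain interior gives 28 − 0 = 28. Deviates. ✗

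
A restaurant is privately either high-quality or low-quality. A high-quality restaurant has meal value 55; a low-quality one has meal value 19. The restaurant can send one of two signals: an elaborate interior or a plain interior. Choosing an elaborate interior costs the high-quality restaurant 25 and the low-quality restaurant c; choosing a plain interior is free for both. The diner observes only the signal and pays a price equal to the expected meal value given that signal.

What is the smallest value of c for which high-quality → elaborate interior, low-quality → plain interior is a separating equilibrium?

36

Under separation: elaborate interior → high-quality (pays 55); plain interior → low-quality (pays 19).
High-quality: 55 − 25 = 30 ≥ 19 − 0 = 19. Holds regardless of c. ✓
Low-quality: 19 − 0 ≥ 55 − c, so c ≥ 55 − 19 = 36.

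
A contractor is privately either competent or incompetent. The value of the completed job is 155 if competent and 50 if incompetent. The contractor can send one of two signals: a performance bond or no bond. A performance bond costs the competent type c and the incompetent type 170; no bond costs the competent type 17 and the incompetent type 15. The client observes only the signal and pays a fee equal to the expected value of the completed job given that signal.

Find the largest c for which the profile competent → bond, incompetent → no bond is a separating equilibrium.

Under separation: bond → competent (pays 155); no bond → incompetent (pays 50).
Incompetent: 50 − 15 = 35 ≥ 155 − 170 = -15. Holds regardless of c. ✓
Competent: 155 − c ≥ 50 − 17, so c ≤ 155 − 33 = 122.

122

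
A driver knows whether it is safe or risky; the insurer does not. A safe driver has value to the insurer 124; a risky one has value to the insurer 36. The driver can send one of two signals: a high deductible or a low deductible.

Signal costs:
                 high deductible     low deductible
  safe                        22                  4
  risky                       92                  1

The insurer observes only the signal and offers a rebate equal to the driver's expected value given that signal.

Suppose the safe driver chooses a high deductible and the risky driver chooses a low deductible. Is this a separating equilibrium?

If types separate, high deductible earns payment 124 and low deductible earns 36.
Safe: high deductible gives 124 − 22 = 102; low deductible gives 36 − 4 = 32. No deviation. ✓
Risky: low deductible gives 36 − 1 = 35; high deductible gives 124 − 92 = 32. No deviation. ✓
Both incentive constraints hold.

Yes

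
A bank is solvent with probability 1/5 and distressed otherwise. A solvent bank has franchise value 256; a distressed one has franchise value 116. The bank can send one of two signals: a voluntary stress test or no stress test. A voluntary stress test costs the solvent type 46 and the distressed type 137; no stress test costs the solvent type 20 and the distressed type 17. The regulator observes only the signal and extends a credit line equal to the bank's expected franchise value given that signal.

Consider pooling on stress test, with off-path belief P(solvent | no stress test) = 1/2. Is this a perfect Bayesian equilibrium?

At the pooled signal (stress test) the regulator holds the prior 1/5 and pays 1/5·256 + 4/5·116 = 144. Off-path (no stress test) belief 1/2 gives 1/2·256 + 1/2·116 = 186.
Solvent: stress test gives 144 − 46 = 98; no stress test gives 186 − 20 = 166. Deviates. ✗
Distressed: stress test gives 144 − 137 = 7; no stress test gives 186 − 17 = 169. Deviates. ✗

No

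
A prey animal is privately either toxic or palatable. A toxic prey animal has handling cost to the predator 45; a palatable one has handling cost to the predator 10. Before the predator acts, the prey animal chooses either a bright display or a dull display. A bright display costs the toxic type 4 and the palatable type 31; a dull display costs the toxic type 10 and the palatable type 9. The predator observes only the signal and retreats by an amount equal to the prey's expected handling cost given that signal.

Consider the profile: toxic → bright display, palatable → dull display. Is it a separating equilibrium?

No

Under separation the predator infers type exactly: bright display → toxic (pays 45), dull display → palatable (pays 10).
Toxic: bright display gives 45 − 4 = 41; dull display gives 10 − 10 = 0. No deviation. ✓
Palatable: dull display gives 10 − 9 = 1; bright display gives 45 − 31 = 14. Would deviate. ✗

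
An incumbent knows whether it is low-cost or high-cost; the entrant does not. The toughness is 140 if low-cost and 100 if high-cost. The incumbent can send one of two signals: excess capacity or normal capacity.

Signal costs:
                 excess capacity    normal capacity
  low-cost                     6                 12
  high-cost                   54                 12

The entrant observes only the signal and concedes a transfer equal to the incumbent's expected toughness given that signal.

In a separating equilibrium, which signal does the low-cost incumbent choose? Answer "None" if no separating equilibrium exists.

Try low-cost → excess capacity, high-cost → normal capacity:
  Under separation the entrant infers type exactly: excess capacity → low-cost (pays 140), normal capacity → high-cost (pays 100).
  Low-cost: excess capacity gives 140 − 6 = 134; normal capacity gives 100 − 12 = 88. No deviation. ✓
  High-cost: normal capacity gives 100 − 12 = 88; excess capacity gives 140 − 54 = 86. No deviation. ✓
Both hold — the low-cost type sends excess capacity.

excess capacity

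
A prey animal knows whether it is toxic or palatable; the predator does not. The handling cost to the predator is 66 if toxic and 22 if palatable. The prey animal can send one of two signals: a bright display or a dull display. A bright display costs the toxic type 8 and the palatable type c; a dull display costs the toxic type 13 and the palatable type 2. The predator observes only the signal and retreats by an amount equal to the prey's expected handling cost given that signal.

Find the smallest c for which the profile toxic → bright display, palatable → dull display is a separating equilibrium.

46

Under separation: bright display → toxic (pays 66); dull display → palatable (pays 22).
Toxic: 66 − 8 = 58 ≥ 22 − 13 = 9. Holds regardless of c. ✓
Palatable: 22 − 2 ≥ 66 − c, so c ≥ 66 − 20 = 46.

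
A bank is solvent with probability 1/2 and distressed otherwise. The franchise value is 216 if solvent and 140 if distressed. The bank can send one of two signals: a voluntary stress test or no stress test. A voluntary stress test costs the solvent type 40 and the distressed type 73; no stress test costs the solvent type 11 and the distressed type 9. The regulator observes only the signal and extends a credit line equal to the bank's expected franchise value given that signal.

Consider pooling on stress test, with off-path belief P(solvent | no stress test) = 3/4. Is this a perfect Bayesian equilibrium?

On the equilibrium path (stress test) the regulator holds the prior 1/2 and pays 1/2·216 + 1/2·140 = 178. Off-path (no stress test) belief 3/4 gives 3/4·216 + 1/4·140 = 197.
Solvent: stress test gives 178 − 40 = 138; no stress test gives 197 − 11 = 186. Deviates. ✗
Distressed: stress test gives 178 − 73 = 105; no stress test gives 197 − 9 = 188. Deviates. ✗

No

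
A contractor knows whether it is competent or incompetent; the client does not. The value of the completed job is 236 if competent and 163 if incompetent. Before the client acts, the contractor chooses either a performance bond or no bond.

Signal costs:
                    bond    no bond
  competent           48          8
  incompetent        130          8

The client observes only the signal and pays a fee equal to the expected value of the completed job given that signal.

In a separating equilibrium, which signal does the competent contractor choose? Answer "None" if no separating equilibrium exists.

Try competent → bond, incompetent → no bond:
  Under separation the client infers type exactly: bond → competent (pays 236), no bond → incompetent (pays 163).
  Competent: bond gives 236 − 48 = 188; no bond gives 163 − 8 = 155. No deviation. ✓
  Incompetent: no bond gives 163 − 8 = 155; bond gives 236 − 130 = 106. No deviation. ✓
Both hold — the competent type sends bond.

bond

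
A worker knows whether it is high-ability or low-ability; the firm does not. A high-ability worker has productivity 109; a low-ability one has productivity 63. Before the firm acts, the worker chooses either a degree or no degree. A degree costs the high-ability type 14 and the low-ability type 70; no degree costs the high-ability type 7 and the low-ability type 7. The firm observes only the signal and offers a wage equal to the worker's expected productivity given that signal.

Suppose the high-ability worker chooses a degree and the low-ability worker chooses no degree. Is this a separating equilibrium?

Yes

Under separation the firm infers type exactly: degree → high-ability (pays 109), no degree → low-ability (pays 63).
High-ability: degree gives 109 − 14 = 95; no degree gives 63 − 7 = 56. No deviation. ✓
Low-ability: no degree gives 63 − 7 = 56; degree gives 109 − 70 = 39. No deviation. ✓
Both incentive constraints hold.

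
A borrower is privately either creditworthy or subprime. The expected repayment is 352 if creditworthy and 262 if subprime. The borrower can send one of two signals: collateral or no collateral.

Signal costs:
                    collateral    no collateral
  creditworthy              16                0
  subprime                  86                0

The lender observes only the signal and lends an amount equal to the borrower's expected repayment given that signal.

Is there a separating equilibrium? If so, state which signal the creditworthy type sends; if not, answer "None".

None

Try creditworthy → collateral, subprime → no collateral:
  If types separate, collateral earns payment 352 and no collateral earns 262.
  Creditworthy: collateral gives 352 − 16 = 336; no collateral gives 262 − 0 = 262. No deviation. ✓
  Subprime: no collateral gives 262 − 0 = 262; collateral gives 352 − 86 = 266. Would deviate. ✗
Try creditworthy → no collateral, subprime → collateral:
  If types separate, no collateral earns payment 352 and collateral earns 262.
  Creditworthy: no collateral gives 352 − 0 = 352; collateral gives 262 − 16 = 246. No deviation. ✓
  Subprime: collateral gives 262 − 86 = 176; no collateral gives 352 − 0 = 352. Would deviate. ✗
Neither assignment is incentive-compatible.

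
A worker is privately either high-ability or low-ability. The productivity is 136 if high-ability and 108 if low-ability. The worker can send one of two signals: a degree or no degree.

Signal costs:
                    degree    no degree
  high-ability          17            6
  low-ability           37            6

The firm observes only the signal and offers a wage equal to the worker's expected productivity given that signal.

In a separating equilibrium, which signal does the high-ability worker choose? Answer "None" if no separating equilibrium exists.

degree

Try high-ability → degree, low-ability → no degree:
  If types separate, degree earns payment 136 and no degree earns 108.
  High-ability: degree gives 136 − 17 = 119; no degree gives 108 − 6 = 102. No deviation. ✓
  Low-ability: no degree gives 108 − 6 = 102; degree gives 136 − 37 = 99. No deviation. ✓
Both hold — the high-ability type sends degree.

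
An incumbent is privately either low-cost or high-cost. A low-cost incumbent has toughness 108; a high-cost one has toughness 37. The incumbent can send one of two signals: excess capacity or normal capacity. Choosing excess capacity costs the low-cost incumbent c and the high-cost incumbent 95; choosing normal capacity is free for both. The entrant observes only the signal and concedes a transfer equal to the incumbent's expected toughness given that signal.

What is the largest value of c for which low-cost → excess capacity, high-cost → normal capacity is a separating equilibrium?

Under separation: excess capacity → low-cost (pays 108); normal capacity → high-cost (pays 37).
High-cost: 37 − 0 = 37 ≥ 108 − 95 = 13. Holds regardless of c. ✓
Low-cost: 108 − c ≥ 37 − 0, so c ≤ 108 − 37 = 71.

71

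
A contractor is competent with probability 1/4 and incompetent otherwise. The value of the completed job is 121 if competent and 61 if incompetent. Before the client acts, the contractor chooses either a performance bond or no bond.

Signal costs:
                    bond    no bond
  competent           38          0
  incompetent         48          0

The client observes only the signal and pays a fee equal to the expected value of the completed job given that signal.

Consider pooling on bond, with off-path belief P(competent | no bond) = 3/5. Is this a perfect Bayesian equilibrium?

No

At the pooled signal (bond) the client holds the prior 1/4 and pays 1/4·121 + 3/4·61 = 76. Off-path (no bond) belief 3/5 gives 3/5·121 + 2/5·61 = 97.
Competent: bond gives 76 − 38 = 38; no bond gives 97 − 0 = 97. Deviates. ✗
Incompetent: bond gives 76 − 48 = 28; no bond gives 97 − 0 = 97. Deviates. ✗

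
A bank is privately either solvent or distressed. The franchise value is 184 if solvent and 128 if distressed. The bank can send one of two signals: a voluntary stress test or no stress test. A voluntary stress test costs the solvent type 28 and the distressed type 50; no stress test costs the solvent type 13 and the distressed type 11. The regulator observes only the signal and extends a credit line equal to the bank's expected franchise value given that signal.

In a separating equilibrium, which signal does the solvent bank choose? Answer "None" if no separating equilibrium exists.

Try solvent → stress test, distressed → no stress test:
  Under separation the regulator infers type exactly: stress test → solvent (pays 184), no stress test → distressed (pays 128).
  Solvent: stress test gives 184 − 28 = 156; no stress test gives 128 − 13 = 115. No deviation. ✓
  Distressed: no stress test gives 128 − 11 = 117; stress test gives 184 − 50 = 134. Would deviate. ✗
Try solvent → no stress test, distressed → stress test:
  Under separation the regulator infers type exactly: no stress test → solvent (pays 184), stress test → distressed (pays 128).
  Solvent: no stress test gives 184 − 13 = 171; stress test gives 128 − 28 = 100. No deviation. ✓
  Distressed: stress test gives 128 − 50 = 78; no stress test gives 184 − 11 = 173. Would deviate. ✗
Neither assignment is incentive-compatible.

None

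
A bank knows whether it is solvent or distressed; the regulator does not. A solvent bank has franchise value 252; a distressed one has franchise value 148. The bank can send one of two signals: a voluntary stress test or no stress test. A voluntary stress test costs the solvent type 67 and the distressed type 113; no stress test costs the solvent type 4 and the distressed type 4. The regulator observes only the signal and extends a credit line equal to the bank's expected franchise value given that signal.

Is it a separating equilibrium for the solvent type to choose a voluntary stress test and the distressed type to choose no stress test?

Under separation the regulator infers type exactly: stress test → solvent (pays 252), no stress test → distressed (pays 148).
Solvent: stress test gives 252 − 67 = 185; no stress test gives 148 − 4 = 144. No deviation. ✓
Distressed: no stress test gives 148 − 4 = 144; stress test gives 252 − 113 = 139. No deviation. ✓
Both incentive constraints hold.

Yes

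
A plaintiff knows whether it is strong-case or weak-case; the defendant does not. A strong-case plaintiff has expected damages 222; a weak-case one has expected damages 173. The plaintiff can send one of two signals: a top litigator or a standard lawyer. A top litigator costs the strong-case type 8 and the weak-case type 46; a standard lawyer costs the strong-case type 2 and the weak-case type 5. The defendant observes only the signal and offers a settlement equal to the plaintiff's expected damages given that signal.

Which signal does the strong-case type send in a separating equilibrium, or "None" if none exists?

Try strong-case → top litigator, weak-case → standard lawyer:
  If types separate, top litigator earns payment 222 and standard lawyer earns 173.
  Strong-case: top litigator gives 222 − 8 = 214; standard lawyer gives 173 − 2 = 171. No deviation. ✓
  Weak-case: standard lawyer gives 173 − 5 = 168; top litigator gives 222 − 46 = 176. Would deviate. ✗
Try strong-case → standard lawyer, weak-case → top litigator:
  If types separate, standard lawyer earns payment 222 and top litigator earns 173.
  Strong-case: standard lawyer gives 222 − 2 = 220; top litigator gives 173 − 8 = 165. No deviation. ✓
  Weak-case: top litigator gives 173 − 46 = 127; standard lawyer gives 222 − 5 = 217. Would deviate. ✗
Neither assignment is incentive-compatible.

None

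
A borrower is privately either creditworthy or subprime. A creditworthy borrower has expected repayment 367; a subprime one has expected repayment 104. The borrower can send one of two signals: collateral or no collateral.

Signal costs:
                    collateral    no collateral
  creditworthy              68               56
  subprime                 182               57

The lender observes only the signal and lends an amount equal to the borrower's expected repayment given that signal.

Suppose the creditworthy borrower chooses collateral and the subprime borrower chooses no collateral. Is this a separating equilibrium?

If types separate, collateral earns payment 367 and no collateral earns 104.
Creditworthy: collateral gives 367 − 68 = 299; no collateral gives 104 − 56 = 48. No deviation. ✓
Subprime: no collateral gives 104 − 57 = 47; collateral gives 367 − 182 = 185. Would deviate. ✗

No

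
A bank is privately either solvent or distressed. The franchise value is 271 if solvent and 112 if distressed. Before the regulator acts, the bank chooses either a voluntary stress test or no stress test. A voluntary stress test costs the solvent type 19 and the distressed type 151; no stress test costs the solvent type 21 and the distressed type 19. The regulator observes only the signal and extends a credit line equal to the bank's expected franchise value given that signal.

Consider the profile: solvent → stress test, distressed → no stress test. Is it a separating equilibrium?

No

If types separate, stress test earns payment 271 and no stress test earns 112.
Solvent: stress test gives 271 − 19 = 252; no stress test gives 112 − 21 = 91. No deviation. ✓
Distressed: no stress test gives 112 − 19 = 93; stress test gives 271 − 151 = 120. Would deviate. ✗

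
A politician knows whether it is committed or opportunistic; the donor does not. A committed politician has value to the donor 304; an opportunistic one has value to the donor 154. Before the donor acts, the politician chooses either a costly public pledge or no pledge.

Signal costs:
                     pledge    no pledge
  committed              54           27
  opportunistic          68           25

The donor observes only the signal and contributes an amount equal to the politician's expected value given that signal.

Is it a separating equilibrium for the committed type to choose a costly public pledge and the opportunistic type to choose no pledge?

If types separate, pledge earns payment 304 and no pledge earns 154.
Committed: pledge gives 304 − 54 = 250; no pledge gives 154 − 27 = 127. No deviation. ✓
Opportunistic: no pledge gives 154 − 25 = 129; pledge gives 304 − 68 = 236. Would deviate. ✗

No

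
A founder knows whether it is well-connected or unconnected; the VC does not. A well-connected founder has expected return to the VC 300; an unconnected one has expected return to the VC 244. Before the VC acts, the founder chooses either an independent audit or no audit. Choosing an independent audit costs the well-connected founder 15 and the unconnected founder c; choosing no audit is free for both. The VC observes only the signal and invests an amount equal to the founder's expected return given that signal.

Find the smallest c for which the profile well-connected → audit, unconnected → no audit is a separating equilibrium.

56

Under separation: audit → well-connected (pays 300); no audit → unconnected (pays 244).
Well-connected: 300 − 15 = 285 ≥ 244 − 0 = 244. Holds regardless of c. ✓
Unconnected: 244 − 0 ≥ 300 − c, so c ≥ 300 − 244 = 56.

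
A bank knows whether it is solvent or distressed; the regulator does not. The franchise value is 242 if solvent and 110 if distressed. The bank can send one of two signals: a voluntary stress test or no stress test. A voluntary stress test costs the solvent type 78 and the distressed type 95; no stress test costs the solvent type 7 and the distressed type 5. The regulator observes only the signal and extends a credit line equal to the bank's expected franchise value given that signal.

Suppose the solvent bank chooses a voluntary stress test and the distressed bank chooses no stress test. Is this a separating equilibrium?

No

If types separate, stress test earns payment 242 and no stress test earns 110.
Solvent: stress test gives 242 − 78 = 164; no stress test gives 110 − 7 = 103. No deviation. ✓
Distressed: no stress test gives 110 − 5 = 105; stress test gives 242 − 95 = 147. Would deviate. ✗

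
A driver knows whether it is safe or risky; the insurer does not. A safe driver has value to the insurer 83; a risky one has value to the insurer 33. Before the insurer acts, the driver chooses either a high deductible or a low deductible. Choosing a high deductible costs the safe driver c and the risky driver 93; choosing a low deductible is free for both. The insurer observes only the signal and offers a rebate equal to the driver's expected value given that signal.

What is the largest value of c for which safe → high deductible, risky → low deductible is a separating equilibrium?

Under separation: high deductible → safe (pays 83); low deductible → risky (pays 33).
Risky: 33 − 0 = 33 ≥ 83 − 93 = -10. Holds regardless of c. ✓
Safe: 83 − c ≥ 33 − 0, so c ≤ 83 − 33 = 50.

50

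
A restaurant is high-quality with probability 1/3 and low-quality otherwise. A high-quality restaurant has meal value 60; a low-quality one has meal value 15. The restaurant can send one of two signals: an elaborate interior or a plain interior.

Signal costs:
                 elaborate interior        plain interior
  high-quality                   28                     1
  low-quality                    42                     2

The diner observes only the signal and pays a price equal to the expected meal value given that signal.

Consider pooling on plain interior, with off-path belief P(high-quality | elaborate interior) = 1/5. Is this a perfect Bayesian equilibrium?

At the pooled signal (plain interior) the diner holds the prior 1/3 and pays 1/3·60 + 2/3·15 = 30. Off-path (elaborate interior) belief 1/5 gives 1/5·60 + 4/5·15 = 24.
High-quality: plain interior gives 30 − 1 = 29; elaborate interior gives 24 − 28 = -4. Stays. ✓
Low-quality: plain interior gives 30 − 2 = 28; elaborate interior gives 24 − 42 = -18. Stays. ✓

Yes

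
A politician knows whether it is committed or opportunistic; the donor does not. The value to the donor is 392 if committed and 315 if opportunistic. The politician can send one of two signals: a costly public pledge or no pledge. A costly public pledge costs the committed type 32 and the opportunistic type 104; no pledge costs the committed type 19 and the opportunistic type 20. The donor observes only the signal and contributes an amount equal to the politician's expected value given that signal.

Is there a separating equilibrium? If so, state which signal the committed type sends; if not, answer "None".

pledge

Try committed → pledge, opportunistic → no pledge:
  If types separate, pledge earns payment 392 and no pledge earns 315.
  Committed: pledge gives 392 − 32 = 360; no pledge gives 315 − 19 = 296. No deviation. ✓
  Opportunistic: no pledge gives 315 − 20 = 295; pledge gives 392 − 104 = 288. No deviation. ✓
Both hold — the committed type sends pledge.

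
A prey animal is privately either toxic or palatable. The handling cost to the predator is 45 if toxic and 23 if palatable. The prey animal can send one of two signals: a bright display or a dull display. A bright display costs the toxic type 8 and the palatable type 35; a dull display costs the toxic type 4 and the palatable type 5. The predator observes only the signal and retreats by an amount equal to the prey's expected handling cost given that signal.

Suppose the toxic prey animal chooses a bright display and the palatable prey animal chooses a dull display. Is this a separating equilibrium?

Yes

Under separation the predator infers type exactly: bright display → toxic (pays 45), dull display → palatable (pays 23).
Toxic: bright display gives 45 − 8 = 37; dull display gives 23 − 4 = 19. No deviation. ✓
Palatable: dull display gives 23 − 5 = 18; bright display gives 45 − 35 = 10. No deviation. ✓
Neither type gains from mimicking the other.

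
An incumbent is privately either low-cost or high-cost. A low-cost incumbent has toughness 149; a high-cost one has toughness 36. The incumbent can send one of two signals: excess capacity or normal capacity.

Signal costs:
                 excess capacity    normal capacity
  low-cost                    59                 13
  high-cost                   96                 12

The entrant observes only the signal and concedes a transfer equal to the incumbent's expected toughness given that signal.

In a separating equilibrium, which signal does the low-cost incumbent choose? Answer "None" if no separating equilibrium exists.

None

Try low-cost → excess capacity, high-cost → normal capacity:
  If types separate, excess capacity earns payment 149 and normal capacity earns 36.
  Low-cost: excess capacity gives 149 − 59 = 90; normal capacity gives 36 − 13 = 23. No deviation. ✓
  High-cost: normal capacity gives 36 − 12 = 24; excess capacity gives 149 − 96 = 53. Would deviate. ✗
Try low-cost → normal capacity, high-cost → excess capacity:
  If types separate, normal capacity earns payment 149 and excess capacity earns 36.
  Low-cost: normal capacity gives 149 − 13 = 136; excess capacity gives 36 − 59 = -23. No deviation. ✓
  High-cost: excess capacity gives 36 − 96 = -60; normal capacity gives 149 − 12 = 137. Would deviate. ✗
Neither assignment is incentive-compatible.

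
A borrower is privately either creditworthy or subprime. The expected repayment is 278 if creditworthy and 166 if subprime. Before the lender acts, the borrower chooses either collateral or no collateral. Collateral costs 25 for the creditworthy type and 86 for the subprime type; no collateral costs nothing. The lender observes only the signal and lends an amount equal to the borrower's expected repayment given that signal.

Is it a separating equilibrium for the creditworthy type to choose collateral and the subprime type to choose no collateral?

No

Under separation the lender infers type exactly: collateral → creditworthy (pays 278), no collateral → subprime (pays 166).
Creditworthy: collateral gives 278 − 25 = 253; no collateral gives 166 − 0 = 166. No deviation. ✓
Subprime: no collateral gives 166 − 0 = 166; collateral gives 278 − 86 = 192. Would deviate. ✗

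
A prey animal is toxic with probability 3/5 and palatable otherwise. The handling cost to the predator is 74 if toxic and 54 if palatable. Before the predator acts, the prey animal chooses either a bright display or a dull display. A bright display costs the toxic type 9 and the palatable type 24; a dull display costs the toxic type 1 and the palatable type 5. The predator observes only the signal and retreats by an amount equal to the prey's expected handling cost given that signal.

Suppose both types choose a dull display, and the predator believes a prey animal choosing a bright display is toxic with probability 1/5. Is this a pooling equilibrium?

Yes

On the equilibrium path (dull display) the predator holds the prior 3/5 and pays 3/5·74 + 2/5·54 = 66. Off-path (bright display) belief 1/5 gives 1/5·74 + 4/5·54 = 58.
Toxic: dull display gives 66 − 1 = 65; bright display gives 58 − 9 = 49. Stays. ✓
Palatable: dull display gives 66 − 5 = 61; bright display gives 58 − 24 = 34. Stays. ✓
Beliefs are Bayes-consistent on-path and both types best-respond.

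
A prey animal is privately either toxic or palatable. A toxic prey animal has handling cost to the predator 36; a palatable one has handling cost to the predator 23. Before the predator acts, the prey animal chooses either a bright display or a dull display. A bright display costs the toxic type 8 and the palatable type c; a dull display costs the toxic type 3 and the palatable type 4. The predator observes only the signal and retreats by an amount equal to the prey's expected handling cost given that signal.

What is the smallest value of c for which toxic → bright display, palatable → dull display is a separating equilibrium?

17

Under separation: bright display → toxic (pays 36); dull display → palatable (pays 23).
Toxic: 36 − 8 = 28 ≥ 23 − 3 = 20. Holds regardless of c. ✓
Palatable: 23 − 4 ≥ 36 − c, so c ≥ 36 − 19 = 17.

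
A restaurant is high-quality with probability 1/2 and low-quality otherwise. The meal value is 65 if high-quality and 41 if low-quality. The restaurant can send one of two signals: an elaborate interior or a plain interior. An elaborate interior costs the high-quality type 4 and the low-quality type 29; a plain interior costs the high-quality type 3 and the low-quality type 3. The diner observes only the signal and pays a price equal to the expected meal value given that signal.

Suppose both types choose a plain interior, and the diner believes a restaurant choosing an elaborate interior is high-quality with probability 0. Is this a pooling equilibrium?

Yes

At the pooled signal (plain interior) the diner holds the prior 1/2 and pays 1/2·65 + 1/2·41 = 53. Off-path (elaborate interior) belief 0 gives 0·65 + 1·41 = 41.
High-quality: plain interior gives 53 − 3 = 50; elaborate interior gives 41 − 4 = 37. Stays. ✓
Low-quality: plain interior gives 53 − 3 = 50; elaborate interior gives 41 − 29 = 12. Stays. ✓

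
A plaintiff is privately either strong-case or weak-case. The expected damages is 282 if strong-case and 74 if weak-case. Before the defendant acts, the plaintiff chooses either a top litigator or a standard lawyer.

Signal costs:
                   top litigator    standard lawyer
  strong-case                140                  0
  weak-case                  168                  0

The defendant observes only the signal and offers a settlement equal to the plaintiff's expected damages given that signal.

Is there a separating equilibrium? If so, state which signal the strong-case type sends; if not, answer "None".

Try strong-case → top litigator, weak-case → standard lawyer:
  Under separation the defendant infers type exactly: top litigator → strong-case (pays 282), standard lawyer → weak-case (pays 74).
  Strong-case: top litigator gives 282 − 140 = 142; standard lawyer gives 74 − 0 = 74. No deviation. ✓
  Weak-case: standard lawyer gives 74 − 0 = 74; top litigator gives 282 − 168 = 114. Would deviate. ✗
Try strong-case → standard lawyer, weak-case → top litigator:
  Under separation the defendant infers type exactly: standard lawyer → strong-case (pays 282), top litigator → weak-case (pays 74).
  Strong-case: standard lawyer gives 282 − 0 = 282; top litigator gives 74 − 140 = -66. No deviation. ✓
  Weak-case: top litigator gives 74 − 168 = -94; standard lawyer gives 282 − 0 = 282. Would deviate. ✗
Neither assignment is incentive-compatible.

None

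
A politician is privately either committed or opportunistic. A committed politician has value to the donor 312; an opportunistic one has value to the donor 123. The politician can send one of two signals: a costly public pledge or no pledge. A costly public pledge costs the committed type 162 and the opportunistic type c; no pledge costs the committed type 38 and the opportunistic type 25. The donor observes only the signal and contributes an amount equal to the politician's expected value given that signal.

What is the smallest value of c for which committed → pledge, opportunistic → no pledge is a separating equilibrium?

214

Under separation: pledge → committed (pays 312); no pledge → opportunistic (pays 123).
Committed: 312 − 162 = 150 ≥ 123 − 38 = 85. Holds regardless of c. ✓
Opportunistic: 123 − 25 ≥ 312 − c, so c ≥ 312 − 98 = 214.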